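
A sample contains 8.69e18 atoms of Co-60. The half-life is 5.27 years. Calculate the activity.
A = λN = 1.143e18 decays/year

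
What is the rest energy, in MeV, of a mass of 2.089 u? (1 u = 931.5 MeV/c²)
E = mc² = 1946 MeV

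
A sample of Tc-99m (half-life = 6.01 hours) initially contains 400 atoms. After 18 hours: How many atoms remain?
N = N₀(1/2)^(t/t½) = 50.17 atoms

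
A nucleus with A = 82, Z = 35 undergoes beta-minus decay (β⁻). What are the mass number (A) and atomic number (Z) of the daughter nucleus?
Daughter: A = 82, Z = 36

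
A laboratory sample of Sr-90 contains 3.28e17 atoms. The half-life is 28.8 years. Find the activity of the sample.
A = λN = 7.894e15 decays/year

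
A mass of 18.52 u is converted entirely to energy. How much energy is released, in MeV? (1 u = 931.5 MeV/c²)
E = mc² = 17250 MeV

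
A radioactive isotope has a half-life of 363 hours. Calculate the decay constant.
λ = ln(2)/t½ = 0.001909 hour⁻¹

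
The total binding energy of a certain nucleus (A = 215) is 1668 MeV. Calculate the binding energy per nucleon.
B.E./A = 1668/215 = 7.758 MeV/nucleon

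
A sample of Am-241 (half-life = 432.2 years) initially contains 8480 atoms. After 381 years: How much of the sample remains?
N = N₀(1/2)^(t/t½) = 4603 atoms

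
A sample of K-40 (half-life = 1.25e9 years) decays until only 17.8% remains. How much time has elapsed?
t = t½ × log₂(N₀/N) = 3.113e9 years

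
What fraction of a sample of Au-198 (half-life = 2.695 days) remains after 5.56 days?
N/N₀ = (1/2)^(t/t½) = 0.2393 = 23.9%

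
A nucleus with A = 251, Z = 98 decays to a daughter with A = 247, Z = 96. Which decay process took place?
ΔA = -4, ΔZ = -2 ⇒ alpha decay (α)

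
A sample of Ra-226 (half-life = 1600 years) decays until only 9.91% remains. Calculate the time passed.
t = t½ × log₂(N₀/N) = 5336 years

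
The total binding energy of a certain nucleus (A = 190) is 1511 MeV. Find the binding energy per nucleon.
B.E./A = 1511/190 = 7.953 MeV/nucleon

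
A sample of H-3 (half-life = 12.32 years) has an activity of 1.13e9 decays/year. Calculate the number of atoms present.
N = A/λ = 2.008e10 atoms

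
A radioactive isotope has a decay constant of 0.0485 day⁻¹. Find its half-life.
t½ = ln(2)/λ = 14.29 days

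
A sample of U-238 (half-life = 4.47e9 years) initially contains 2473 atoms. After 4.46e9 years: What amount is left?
N = N₀(1/2)^(t/t½) = 1238 atoms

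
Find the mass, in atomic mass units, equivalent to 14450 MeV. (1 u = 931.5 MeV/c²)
m = E/c² = 15.51 u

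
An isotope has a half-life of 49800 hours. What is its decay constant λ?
λ = ln(2)/t½ = 1.392e-5 hour⁻¹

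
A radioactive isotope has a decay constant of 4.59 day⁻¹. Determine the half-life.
t½ = ln(2)/λ = 0.151 days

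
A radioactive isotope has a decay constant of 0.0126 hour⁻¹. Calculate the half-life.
t½ = ln(2)/λ = 55.01 hours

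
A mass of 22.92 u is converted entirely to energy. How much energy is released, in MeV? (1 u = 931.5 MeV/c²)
E = mc² = 21350 MeV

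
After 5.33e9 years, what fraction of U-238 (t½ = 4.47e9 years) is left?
N/N₀ = (1/2)^(t/t½) = 0.4376 = 43.8%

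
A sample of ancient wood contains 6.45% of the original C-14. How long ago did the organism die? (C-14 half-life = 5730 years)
Age = t½ × log₂(1/ratio) = 22660 years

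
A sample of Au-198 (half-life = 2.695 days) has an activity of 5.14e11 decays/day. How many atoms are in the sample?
N = A/λ = 1.998e12 atoms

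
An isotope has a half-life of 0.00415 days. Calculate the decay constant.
λ = ln(2)/t½ = 167 day⁻¹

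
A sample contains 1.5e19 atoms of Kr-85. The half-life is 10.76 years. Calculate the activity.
A = λN = 9.663e17 decays/year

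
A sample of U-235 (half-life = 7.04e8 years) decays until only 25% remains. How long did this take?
t = t½ × log₂(N₀/N) = 1.408e9 years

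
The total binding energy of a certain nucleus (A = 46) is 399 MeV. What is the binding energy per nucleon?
B.E./A = 399/46 = 8.674 MeV/nucleon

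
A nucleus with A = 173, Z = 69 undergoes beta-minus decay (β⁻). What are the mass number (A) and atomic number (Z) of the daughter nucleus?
Daughter: A = 173, Z = 70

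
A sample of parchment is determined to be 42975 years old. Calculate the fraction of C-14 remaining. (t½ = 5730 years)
N/N₀ = (1/2)^(t/t½) = 0.005524 = 0.552%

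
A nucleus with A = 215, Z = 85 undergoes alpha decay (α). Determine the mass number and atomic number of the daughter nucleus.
Daughter: A = 211, Z = 83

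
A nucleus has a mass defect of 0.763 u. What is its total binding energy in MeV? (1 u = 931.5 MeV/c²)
B.E. = Δm × 931.5 = 710.7 MeV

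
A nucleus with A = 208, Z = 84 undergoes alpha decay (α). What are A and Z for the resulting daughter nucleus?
Daughter: A = 204, Z = 82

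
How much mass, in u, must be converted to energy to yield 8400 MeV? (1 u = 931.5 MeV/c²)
m = E/c² = 9.018 u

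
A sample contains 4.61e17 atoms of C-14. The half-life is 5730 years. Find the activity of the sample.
A = λN = 5.577e13 decays/year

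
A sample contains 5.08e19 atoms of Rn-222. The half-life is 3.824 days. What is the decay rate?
A = λN = 9.208e18 decays/day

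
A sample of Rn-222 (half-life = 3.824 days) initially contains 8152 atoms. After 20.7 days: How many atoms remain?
N = N₀(1/2)^(t/t½) = 191.3 atoms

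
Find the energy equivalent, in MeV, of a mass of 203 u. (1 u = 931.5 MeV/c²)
E = mc² = 1.891e5 MeV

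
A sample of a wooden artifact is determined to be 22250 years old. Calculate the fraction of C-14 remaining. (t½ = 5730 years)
N/N₀ = (1/2)^(t/t½) = 0.06778 = 6.78%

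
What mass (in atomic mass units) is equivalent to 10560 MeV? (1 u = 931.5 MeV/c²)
m = E/c² = 11.34 u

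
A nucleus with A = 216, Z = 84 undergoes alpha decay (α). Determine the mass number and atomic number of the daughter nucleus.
Daughter: A = 212, Z = 82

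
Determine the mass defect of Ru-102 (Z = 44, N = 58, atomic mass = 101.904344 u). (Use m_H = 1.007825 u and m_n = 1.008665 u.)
Δm = Z·m_H + N·m_n − M = 0.9425 u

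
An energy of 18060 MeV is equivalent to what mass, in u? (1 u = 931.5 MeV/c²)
m = E/c² = 19.39 u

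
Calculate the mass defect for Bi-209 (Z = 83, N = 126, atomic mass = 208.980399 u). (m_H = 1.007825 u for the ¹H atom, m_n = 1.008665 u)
Δm = Z·m_H + N·m_n − M = 1.761 u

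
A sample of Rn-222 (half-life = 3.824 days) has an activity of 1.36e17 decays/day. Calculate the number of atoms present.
N = A/λ = 7.503e17 atoms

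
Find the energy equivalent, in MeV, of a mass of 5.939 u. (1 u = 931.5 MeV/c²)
E = mc² = 5532 MeV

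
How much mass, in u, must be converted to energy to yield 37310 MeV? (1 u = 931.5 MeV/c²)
m = E/c² = 40.05 u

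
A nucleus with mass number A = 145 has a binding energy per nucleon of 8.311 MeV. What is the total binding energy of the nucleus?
B.E. = 8.311 × 145 = 1205 MeV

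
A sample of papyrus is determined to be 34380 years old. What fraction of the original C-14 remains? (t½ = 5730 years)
N/N₀ = (1/2)^(t/t½) = 0.01562 = 1.56%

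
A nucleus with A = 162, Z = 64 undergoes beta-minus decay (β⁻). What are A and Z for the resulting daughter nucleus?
Daughter: A = 162, Z = 65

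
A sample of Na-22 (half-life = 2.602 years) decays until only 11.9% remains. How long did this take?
t = t½ × log₂(N₀/N) = 7.991 years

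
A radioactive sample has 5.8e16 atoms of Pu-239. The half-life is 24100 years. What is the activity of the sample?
A = λN = 1.668e12 decays/year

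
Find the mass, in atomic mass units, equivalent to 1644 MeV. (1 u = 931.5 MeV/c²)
m = E/c² = 1.765 u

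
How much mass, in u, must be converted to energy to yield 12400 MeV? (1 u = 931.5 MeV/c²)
m = E/c² = 13.31 u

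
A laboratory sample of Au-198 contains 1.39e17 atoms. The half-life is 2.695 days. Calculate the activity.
A = λN = 3.575e16 decays/day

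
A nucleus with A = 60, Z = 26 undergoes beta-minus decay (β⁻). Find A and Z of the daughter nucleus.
Daughter: A = 60, Z = 27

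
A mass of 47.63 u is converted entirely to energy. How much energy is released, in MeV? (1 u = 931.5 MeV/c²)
E = mc² = 44370 MeV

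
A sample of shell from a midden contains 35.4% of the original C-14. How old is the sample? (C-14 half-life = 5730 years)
Age = t½ × log₂(1/ratio) = 8585 years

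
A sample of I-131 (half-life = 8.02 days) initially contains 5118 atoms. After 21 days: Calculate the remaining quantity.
N = N₀(1/2)^(t/t½) = 833.4 atoms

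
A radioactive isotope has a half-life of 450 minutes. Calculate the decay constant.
λ = ln(2)/t½ = 0.00154 minute⁻¹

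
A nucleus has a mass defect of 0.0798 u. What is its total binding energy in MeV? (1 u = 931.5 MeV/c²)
B.E. = Δm × 931.5 = 74.33 MeV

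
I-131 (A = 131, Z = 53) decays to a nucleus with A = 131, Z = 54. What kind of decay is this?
ΔA = 0, ΔZ = +1 ⇒ beta-minus decay (β⁻)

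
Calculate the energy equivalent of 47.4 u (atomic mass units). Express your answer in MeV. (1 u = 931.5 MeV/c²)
E = mc² = 44150 MeV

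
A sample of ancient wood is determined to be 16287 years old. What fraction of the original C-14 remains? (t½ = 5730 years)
N/N₀ = (1/2)^(t/t½) = 0.1394 = 13.9%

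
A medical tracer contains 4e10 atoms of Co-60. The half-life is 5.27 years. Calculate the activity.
A = λN = 5.261e9 decays/year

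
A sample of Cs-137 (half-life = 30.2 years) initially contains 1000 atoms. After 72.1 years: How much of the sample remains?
N = N₀(1/2)^(t/t½) = 191.1 atoms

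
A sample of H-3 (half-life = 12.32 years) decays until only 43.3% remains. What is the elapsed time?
t = t½ × log₂(N₀/N) = 14.88 years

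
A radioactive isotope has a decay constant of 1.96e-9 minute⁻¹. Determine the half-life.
t½ = ln(2)/λ = 3.536e8 minutes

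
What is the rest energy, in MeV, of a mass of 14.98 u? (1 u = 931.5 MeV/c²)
E = mc² = 13950 MeV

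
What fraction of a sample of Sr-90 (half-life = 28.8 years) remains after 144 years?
N/N₀ = (1/2)^(t/t½) = 0.03125 = 3.12%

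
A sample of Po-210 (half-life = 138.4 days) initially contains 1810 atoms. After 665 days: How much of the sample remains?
N = N₀(1/2)^(t/t½) = 64.75 atoms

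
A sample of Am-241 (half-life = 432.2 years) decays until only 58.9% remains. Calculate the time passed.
t = t½ × log₂(N₀/N) = 330.1 years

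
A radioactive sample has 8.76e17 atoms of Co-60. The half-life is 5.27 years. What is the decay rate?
A = λN = 1.152e17 decays/year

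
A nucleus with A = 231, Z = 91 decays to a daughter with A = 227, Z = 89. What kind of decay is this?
ΔA = -4, ΔZ = -2 ⇒ alpha decay (α)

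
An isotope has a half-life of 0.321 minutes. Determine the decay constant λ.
λ = ln(2)/t½ = 2.159 minute⁻¹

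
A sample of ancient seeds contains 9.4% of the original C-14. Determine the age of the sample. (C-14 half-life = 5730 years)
Age = t½ × log₂(1/ratio) = 19550 years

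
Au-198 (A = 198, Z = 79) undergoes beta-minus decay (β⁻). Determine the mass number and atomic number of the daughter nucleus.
Daughter: A = 198, Z = 80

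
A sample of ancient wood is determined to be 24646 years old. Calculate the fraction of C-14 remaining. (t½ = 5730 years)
N/N₀ = (1/2)^(t/t½) = 0.05072 = 5.07%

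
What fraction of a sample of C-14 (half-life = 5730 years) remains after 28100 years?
N/N₀ = (1/2)^(t/t½) = 0.0334 = 3.34%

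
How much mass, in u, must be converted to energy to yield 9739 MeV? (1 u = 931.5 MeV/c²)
m = E/c² = 10.46 u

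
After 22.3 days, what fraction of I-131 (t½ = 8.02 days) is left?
N/N₀ = (1/2)^(t/t½) = 0.1455 = 14.6%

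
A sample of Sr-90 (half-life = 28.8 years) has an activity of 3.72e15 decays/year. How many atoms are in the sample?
N = A/λ = 1.546e17 atoms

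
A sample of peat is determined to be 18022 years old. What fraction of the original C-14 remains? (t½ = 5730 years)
N/N₀ = (1/2)^(t/t½) = 0.113 = 11.3%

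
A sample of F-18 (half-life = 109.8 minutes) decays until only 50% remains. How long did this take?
t = t½ × log₂(N₀/N) = 109.8 minutes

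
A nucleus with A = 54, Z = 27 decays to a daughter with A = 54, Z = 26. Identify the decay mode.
ΔA = 0, ΔZ = -1 ⇒ beta-plus decay (β⁺) or electron capture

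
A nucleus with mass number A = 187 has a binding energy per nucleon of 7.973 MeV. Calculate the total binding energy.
B.E. = 7.973 × 187 = 1491 MeV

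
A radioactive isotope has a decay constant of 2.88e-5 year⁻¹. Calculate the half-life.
t½ = ln(2)/λ = 24070 years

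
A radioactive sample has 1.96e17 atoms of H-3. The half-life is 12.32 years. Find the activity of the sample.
A = λN = 1.103e16 decays/year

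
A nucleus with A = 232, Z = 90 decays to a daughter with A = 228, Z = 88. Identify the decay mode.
ΔA = -4, ΔZ = -2 ⇒ alpha decay (α)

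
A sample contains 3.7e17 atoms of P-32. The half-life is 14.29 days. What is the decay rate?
A = λN = 1.795e16 decays/day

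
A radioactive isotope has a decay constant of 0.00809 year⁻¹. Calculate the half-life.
t½ = ln(2)/λ = 85.68 years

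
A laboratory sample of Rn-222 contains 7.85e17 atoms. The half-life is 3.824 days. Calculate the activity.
A = λN = 1.423e17 decays/day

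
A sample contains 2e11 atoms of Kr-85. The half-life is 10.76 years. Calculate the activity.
A = λN = 1.288e10 decays/year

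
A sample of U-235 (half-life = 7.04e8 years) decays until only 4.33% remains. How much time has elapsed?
t = t½ × log₂(N₀/N) = 3.189e9 years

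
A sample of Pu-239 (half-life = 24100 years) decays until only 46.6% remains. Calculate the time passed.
t = t½ × log₂(N₀/N) = 26550 years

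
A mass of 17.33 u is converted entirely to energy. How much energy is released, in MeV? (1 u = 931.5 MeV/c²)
E = mc² = 16140 MeV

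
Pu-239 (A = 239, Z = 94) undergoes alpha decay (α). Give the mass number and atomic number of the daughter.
Daughter: A = 235, Z = 92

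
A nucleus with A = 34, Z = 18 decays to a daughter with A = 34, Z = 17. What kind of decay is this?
ΔA = 0, ΔZ = -1 ⇒ beta-plus decay (β⁺) or electron capture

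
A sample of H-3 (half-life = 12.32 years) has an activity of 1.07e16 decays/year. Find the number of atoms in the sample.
N = A/λ = 1.902e17 atoms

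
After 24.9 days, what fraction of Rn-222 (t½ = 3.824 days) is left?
N/N₀ = (1/2)^(t/t½) = 0.01096 = 1.1%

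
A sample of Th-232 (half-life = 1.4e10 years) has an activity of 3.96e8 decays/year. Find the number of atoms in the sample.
N = A/λ = 7.998e18 atoms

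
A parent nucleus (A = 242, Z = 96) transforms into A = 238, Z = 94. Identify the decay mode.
ΔA = -4, ΔZ = -2 ⇒ alpha decay (α)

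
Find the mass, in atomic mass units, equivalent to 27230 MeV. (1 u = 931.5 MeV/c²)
m = E/c² = 29.23 u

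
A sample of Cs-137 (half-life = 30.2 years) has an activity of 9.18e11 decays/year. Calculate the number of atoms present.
N = A/λ = 4e13 atoms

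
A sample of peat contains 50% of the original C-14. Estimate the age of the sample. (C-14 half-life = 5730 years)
Age = t½ × log₂(1/ratio) = 5730 years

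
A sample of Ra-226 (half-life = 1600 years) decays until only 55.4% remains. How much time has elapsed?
t = t½ × log₂(N₀/N) = 1363 years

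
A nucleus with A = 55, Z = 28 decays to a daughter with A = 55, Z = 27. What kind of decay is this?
ΔA = 0, ΔZ = -1 ⇒ beta-plus decay (β⁺) or electron capture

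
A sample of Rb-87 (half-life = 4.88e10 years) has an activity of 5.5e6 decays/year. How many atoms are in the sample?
N = A/λ = 3.872e17 atoms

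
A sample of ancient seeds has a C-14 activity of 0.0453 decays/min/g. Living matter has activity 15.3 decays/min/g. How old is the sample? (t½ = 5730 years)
Age = t½ × log₂(A₀/A) = 48130 years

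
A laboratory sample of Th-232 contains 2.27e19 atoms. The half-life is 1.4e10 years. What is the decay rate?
A = λN = 1.124e9 decays/year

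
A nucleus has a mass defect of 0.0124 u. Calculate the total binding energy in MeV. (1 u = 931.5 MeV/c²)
B.E. = Δm × 931.5 = 11.55 MeV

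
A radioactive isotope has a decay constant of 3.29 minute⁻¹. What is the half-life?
t½ = ln(2)/λ = 0.2107 minutes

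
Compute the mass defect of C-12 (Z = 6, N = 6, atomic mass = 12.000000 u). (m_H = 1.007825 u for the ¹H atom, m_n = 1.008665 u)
Δm = Z·m_H + N·m_n − M = 0.09894 u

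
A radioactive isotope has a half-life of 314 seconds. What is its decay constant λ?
λ = ln(2)/t½ = 0.002207 second⁻¹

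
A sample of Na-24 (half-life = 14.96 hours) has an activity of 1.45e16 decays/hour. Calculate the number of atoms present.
N = A/λ = 3.129e17 atoms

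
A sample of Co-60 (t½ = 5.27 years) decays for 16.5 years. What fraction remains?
N/N₀ = (1/2)^(t/t½) = 0.1142 = 11.4%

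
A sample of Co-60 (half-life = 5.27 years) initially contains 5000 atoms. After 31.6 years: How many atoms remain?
N = N₀(1/2)^(t/t½) = 78.33 atoms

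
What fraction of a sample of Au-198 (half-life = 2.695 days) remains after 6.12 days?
N/N₀ = (1/2)^(t/t½) = 0.2072 = 20.7%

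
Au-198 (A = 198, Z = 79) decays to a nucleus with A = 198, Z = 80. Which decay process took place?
ΔA = 0, ΔZ = +1 ⇒ beta-minus decay (β⁻)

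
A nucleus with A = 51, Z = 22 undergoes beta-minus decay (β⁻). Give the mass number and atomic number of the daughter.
Daughter: A = 51, Z = 23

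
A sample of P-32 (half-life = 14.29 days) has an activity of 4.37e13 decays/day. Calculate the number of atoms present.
N = A/λ = 9.009e14 atoms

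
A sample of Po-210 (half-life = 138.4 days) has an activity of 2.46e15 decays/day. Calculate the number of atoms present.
N = A/λ = 4.912e17 atoms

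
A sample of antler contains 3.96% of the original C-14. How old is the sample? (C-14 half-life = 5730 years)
Age = t½ × log₂(1/ratio) = 26690 years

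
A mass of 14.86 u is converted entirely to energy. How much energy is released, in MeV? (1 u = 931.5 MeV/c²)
E = mc² = 13840 MeV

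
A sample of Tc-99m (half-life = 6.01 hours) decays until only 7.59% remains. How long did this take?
t = t½ × log₂(N₀/N) = 22.36 hours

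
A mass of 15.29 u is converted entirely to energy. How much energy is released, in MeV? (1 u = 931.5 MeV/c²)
E = mc² = 14240 MeV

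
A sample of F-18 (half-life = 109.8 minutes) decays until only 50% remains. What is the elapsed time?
t = t½ × log₂(N₀/N) = 109.8 minutes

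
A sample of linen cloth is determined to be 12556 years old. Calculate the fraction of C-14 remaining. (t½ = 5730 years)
N/N₀ = (1/2)^(t/t½) = 0.219 = 21.9%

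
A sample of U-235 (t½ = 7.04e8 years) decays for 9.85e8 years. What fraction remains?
N/N₀ = (1/2)^(t/t½) = 0.3792 = 37.9%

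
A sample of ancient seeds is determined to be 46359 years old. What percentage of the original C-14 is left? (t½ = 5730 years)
N/N₀ = (1/2)^(t/t½) = 0.003669 = 0.367%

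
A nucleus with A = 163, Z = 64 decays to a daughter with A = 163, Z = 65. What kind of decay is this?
ΔA = 0, ΔZ = +1 ⇒ beta-minus decay (β⁻)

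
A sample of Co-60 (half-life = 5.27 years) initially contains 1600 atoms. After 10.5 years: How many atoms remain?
N = N₀(1/2)^(t/t½) = 402.1 atoms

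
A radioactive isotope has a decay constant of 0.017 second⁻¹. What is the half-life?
t½ = ln(2)/λ = 40.77 seconds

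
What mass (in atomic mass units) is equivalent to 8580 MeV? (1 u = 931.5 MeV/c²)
m = E/c² = 9.211 u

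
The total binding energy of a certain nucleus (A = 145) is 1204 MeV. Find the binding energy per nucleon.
B.E./A = 1204/145 = 8.303 MeV/nucleon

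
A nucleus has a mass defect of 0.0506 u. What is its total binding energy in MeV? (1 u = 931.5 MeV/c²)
B.E. = Δm × 931.5 = 47.13 MeV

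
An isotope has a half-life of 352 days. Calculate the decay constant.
λ = ln(2)/t½ = 0.001969 day⁻¹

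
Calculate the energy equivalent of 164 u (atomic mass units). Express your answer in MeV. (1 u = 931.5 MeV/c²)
E = mc² = 1.528e5 MeV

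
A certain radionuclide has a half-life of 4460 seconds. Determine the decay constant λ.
λ = ln(2)/t½ = 1.554e-4 second⁻¹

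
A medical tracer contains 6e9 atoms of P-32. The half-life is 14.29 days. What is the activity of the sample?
A = λN = 2.91e8 decays/day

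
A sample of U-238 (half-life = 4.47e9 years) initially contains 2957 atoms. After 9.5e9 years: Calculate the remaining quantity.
N = N₀(1/2)^(t/t½) = 677.8 atoms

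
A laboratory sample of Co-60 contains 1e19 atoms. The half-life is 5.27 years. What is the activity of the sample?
A = λN = 1.315e18 decays/year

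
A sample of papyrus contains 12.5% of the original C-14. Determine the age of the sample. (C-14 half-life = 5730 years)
Age = t½ × log₂(1/ratio) = 17190 years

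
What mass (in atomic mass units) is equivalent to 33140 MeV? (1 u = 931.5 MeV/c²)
m = E/c² = 35.58 u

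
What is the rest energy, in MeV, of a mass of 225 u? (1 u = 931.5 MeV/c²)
E = mc² = 2.096e5 MeV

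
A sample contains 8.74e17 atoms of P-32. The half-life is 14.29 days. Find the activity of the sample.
A = λN = 4.239e16 decays/day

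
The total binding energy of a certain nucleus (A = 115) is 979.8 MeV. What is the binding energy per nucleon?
B.E./A = 979.8/115 = 8.52 MeV/nucleon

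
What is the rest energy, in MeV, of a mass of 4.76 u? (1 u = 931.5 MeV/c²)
E = mc² = 4434 MeV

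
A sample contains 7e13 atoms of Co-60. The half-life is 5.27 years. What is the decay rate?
A = λN = 9.207e12 decays/year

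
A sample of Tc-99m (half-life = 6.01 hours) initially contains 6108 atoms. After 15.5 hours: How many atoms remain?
N = N₀(1/2)^(t/t½) = 1022 atoms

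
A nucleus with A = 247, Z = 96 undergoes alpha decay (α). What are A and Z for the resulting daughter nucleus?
Daughter: A = 243, Z = 94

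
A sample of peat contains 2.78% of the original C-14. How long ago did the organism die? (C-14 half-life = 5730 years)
Age = t½ × log₂(1/ratio) = 29620 years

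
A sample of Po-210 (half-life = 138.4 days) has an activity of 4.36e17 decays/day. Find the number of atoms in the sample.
N = A/λ = 8.706e19 atoms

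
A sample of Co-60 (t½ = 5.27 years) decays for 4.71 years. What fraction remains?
N/N₀ = (1/2)^(t/t½) = 0.5382 = 53.8%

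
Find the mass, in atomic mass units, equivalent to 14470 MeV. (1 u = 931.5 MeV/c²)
m = E/c² = 15.53 u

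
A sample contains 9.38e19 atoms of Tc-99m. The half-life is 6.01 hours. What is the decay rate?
A = λN = 1.082e19 decays/hour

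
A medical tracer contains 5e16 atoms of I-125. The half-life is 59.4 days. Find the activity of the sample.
A = λN = 5.835e14 decays/day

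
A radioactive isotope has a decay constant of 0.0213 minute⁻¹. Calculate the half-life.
t½ = ln(2)/λ = 32.54 minutes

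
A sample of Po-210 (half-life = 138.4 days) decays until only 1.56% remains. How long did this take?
t = t½ × log₂(N₀/N) = 830.7 days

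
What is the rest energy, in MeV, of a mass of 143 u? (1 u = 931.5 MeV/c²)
E = mc² = 1.332e5 MeV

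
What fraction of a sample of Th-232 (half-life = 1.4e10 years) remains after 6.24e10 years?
N/N₀ = (1/2)^(t/t½) = 0.04553 = 4.55%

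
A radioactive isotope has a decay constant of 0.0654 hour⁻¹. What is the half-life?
t½ = ln(2)/λ = 10.6 hours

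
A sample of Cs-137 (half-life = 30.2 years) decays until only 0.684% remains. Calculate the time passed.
t = t½ × log₂(N₀/N) = 217.2 years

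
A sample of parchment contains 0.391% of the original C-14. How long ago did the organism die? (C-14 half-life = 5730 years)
Age = t½ × log₂(1/ratio) = 45830 years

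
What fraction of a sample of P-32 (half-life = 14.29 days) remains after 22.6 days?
N/N₀ = (1/2)^(t/t½) = 0.3341 = 33.4%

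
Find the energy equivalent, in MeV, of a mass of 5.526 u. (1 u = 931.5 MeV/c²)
E = mc² = 5147 MeV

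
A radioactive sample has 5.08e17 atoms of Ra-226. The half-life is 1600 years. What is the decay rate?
A = λN = 2.201e14 decays/year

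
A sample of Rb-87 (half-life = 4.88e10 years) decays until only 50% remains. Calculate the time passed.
t = t½ × log₂(N₀/N) = 4.88e10 years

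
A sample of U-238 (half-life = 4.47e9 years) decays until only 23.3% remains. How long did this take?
t = t½ × log₂(N₀/N) = 9.394e9 years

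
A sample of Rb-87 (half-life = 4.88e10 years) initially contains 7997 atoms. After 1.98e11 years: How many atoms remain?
N = N₀(1/2)^(t/t½) = 480.3 atoms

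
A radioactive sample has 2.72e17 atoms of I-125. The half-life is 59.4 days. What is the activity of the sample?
A = λN = 3.174e15 decays/day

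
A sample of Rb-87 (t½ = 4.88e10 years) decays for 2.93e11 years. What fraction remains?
N/N₀ = (1/2)^(t/t½) = 0.01558 = 1.56%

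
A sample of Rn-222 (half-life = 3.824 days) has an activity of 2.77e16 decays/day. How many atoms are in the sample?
N = A/λ = 1.528e17 atoms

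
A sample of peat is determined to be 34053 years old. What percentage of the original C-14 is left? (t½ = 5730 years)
N/N₀ = (1/2)^(t/t½) = 0.01626 = 1.63%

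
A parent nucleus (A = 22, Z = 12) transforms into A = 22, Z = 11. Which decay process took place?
ΔA = 0, ΔZ = -1 ⇒ beta-plus decay (β⁺) or electron capture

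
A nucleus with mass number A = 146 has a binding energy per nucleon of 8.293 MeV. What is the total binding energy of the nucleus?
B.E. = 8.293 × 146 = 1211 MeV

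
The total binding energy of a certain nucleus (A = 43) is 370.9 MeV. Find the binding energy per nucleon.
B.E./A = 370.9/43 = 8.626 MeV/nucleon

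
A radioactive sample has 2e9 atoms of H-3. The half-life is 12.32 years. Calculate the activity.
A = λN = 1.125e8 decays/year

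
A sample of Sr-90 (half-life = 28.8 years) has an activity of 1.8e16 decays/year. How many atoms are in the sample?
N = A/λ = 7.479e17 atoms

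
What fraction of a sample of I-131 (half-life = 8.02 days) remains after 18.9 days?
N/N₀ = (1/2)^(t/t½) = 0.1952 = 19.5%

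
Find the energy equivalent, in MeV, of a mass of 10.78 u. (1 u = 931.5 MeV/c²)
E = mc² = 10040 MeV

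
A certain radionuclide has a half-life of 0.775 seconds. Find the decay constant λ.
λ = ln(2)/t½ = 0.8944 second⁻¹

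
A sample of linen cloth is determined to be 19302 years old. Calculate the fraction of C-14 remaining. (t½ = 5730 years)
N/N₀ = (1/2)^(t/t½) = 0.09682 = 9.68%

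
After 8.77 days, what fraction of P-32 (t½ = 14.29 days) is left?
N/N₀ = (1/2)^(t/t½) = 0.6535 = 65.4%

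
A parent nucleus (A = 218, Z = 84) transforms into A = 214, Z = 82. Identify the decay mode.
ΔA = -4, ΔZ = -2 ⇒ alpha decay (α)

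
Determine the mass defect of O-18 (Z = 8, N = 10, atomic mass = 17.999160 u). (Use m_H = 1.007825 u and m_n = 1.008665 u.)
Δm = Z·m_H + N·m_n − M = 0.1501 u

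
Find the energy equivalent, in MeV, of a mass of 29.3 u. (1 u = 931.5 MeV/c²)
E = mc² = 27290 MeV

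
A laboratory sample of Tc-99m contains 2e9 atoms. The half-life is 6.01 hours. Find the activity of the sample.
A = λN = 2.307e8 decays/hour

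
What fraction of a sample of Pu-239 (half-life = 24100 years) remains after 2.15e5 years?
N/N₀ = (1/2)^(t/t½) = 0.002063 = 0.206%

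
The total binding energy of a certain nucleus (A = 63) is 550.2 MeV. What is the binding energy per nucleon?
B.E./A = 550.2/63 = 8.733 MeV/nucleon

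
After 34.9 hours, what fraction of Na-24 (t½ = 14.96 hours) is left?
N/N₀ = (1/2)^(t/t½) = 0.1985 = 19.8%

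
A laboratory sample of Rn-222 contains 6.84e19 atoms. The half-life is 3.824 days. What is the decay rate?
A = λN = 1.24e19 decays/day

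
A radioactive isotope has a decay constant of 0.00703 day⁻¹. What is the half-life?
t½ = ln(2)/λ = 98.6 days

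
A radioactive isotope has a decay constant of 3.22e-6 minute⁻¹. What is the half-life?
t½ = ln(2)/λ = 2.153e5 minutes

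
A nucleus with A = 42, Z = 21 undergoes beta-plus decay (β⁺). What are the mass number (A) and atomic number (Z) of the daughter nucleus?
Daughter: A = 42, Z = 20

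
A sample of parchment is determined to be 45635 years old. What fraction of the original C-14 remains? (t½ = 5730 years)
N/N₀ = (1/2)^(t/t½) = 0.004004 = 0.4%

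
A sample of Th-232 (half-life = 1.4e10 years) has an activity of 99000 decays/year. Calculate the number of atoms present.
N = A/λ = 2e15 atoms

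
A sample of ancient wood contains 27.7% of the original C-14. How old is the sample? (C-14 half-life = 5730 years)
Age = t½ × log₂(1/ratio) = 10610 years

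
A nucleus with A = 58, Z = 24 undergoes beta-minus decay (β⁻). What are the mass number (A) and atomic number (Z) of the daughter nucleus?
Daughter: A = 58, Z = 25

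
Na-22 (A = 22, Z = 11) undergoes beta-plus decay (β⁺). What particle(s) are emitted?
β⁺: positron (e⁺) + neutrino (νₑ)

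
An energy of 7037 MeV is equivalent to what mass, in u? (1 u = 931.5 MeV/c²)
m = E/c² = 7.554 u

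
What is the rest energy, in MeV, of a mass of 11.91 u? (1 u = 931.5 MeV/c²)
E = mc² = 11090 MeV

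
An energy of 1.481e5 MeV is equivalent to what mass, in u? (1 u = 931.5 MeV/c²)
m = E/c² = 159 u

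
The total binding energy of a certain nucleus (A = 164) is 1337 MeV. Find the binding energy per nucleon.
B.E./A = 1337/164 = 8.152 MeV/nucleon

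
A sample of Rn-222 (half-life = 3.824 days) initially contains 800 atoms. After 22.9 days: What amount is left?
N = N₀(1/2)^(t/t½) = 12.6 atoms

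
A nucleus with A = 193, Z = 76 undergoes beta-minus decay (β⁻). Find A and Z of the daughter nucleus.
Daughter: A = 193, Z = 77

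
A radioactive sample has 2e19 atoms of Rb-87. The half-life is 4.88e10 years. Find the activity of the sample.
A = λN = 2.841e8 decays/year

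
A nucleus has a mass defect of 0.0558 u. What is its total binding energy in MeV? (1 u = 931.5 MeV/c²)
B.E. = Δm × 931.5 = 51.98 MeV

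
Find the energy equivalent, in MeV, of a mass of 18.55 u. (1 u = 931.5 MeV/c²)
E = mc² = 17280 MeV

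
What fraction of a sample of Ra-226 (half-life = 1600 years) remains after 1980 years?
N/N₀ = (1/2)^(t/t½) = 0.4241 = 42.4%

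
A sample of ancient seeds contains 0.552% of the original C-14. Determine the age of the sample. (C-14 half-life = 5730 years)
Age = t½ × log₂(1/ratio) = 42980 years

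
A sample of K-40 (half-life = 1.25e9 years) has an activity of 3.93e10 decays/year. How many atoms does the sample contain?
N = A/λ = 7.087e19 atoms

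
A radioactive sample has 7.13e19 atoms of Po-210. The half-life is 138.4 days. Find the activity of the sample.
A = λN = 3.571e17 decays/day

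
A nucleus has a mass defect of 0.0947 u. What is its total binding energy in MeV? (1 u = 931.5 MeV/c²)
B.E. = Δm × 931.5 = 88.21 MeV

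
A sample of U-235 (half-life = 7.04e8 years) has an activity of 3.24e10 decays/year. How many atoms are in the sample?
N = A/λ = 3.291e19 atoms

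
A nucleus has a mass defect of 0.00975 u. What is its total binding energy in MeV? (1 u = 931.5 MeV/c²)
B.E. = Δm × 931.5 = 9.082 MeV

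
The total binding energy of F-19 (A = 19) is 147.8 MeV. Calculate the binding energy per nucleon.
B.E./A = 147.8/19 = 7.779 MeV/nucleon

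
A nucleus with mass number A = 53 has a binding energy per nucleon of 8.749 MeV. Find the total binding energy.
B.E. = 8.749 × 53 = 463.7 MeV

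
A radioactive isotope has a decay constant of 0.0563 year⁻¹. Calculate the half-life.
t½ = ln(2)/λ = 12.31 years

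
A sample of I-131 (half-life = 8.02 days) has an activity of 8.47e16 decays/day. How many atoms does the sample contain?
N = A/λ = 9.8e17 atoms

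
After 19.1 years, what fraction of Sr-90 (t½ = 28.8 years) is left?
N/N₀ = (1/2)^(t/t½) = 0.6315 = 63.1%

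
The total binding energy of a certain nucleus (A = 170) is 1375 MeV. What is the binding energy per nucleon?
B.E./A = 1375/170 = 8.088 MeV/nucleon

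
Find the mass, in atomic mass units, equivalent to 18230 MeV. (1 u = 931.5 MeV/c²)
m = E/c² = 19.57 u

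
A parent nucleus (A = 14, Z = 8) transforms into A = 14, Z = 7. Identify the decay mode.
ΔA = 0, ΔZ = -1 ⇒ beta-plus decay (β⁺) or electron capture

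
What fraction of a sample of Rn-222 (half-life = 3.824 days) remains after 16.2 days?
N/N₀ = (1/2)^(t/t½) = 0.05305 = 5.31%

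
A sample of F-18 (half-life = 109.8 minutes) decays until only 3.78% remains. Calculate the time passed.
t = t½ × log₂(N₀/N) = 518.9 minutes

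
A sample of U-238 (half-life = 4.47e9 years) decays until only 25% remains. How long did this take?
t = t½ × log₂(N₀/N) = 8.94e9 years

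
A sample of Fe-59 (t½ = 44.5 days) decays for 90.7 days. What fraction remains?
N/N₀ = (1/2)^(t/t½) = 0.2435 = 24.3%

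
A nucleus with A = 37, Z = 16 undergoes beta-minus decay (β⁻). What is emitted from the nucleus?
β⁻: electron (e⁻) + antineutrino (ν̄ₑ)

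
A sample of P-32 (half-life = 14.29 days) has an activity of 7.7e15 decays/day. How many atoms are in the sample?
N = A/λ = 1.587e17 atoms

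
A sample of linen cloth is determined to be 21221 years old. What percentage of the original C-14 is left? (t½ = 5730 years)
N/N₀ = (1/2)^(t/t½) = 0.07676 = 7.68%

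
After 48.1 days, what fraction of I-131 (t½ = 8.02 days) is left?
N/N₀ = (1/2)^(t/t½) = 0.01565 = 1.57%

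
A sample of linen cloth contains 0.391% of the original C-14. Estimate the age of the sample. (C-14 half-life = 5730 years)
Age = t½ × log₂(1/ratio) = 45830 years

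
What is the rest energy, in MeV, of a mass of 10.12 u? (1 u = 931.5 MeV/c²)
E = mc² = 9427 MeV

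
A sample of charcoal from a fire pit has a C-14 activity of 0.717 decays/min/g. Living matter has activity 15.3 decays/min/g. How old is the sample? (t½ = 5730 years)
Age = t½ × log₂(A₀/A) = 25300 years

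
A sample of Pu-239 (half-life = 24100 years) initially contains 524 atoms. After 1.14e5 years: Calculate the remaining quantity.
N = N₀(1/2)^(t/t½) = 19.74 atoms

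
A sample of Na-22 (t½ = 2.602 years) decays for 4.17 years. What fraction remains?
N/N₀ = (1/2)^(t/t½) = 0.3293 = 32.9%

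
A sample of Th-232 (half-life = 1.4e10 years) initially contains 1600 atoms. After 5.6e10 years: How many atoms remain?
N = N₀(1/2)^(t/t½) = 100 atoms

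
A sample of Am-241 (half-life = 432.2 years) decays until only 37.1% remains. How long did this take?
t = t½ × log₂(N₀/N) = 618.3 years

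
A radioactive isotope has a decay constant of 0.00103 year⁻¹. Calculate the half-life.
t½ = ln(2)/λ = 673 years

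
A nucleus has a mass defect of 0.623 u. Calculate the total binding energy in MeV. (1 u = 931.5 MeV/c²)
B.E. = Δm × 931.5 = 580.3 MeV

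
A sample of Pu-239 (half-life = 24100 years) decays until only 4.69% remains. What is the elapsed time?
t = t½ × log₂(N₀/N) = 1.064e5 years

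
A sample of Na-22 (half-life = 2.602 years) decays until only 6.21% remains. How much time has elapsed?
t = t½ × log₂(N₀/N) = 10.43 years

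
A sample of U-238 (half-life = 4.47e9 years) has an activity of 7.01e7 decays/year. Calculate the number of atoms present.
N = A/λ = 4.521e17 atoms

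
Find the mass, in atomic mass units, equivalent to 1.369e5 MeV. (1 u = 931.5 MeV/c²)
m = E/c² = 147 u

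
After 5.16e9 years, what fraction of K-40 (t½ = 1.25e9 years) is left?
N/N₀ = (1/2)^(t/t½) = 0.05719 = 5.72%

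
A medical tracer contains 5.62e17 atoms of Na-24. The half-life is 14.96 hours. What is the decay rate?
A = λN = 2.604e16 decays/hour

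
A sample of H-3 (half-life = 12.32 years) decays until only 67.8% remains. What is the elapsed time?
t = t½ × log₂(N₀/N) = 6.907 years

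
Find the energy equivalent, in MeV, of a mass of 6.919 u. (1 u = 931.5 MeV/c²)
E = mc² = 6445 MeV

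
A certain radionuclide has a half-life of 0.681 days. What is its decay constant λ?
λ = ln(2)/t½ = 1.018 day⁻¹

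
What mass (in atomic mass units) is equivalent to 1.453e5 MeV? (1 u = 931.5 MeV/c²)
m = E/c² = 156 u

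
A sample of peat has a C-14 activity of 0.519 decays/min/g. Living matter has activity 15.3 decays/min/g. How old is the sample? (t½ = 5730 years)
Age = t½ × log₂(A₀/A) = 27970 years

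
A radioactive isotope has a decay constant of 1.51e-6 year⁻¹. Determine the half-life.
t½ = ln(2)/λ = 4.59e5 years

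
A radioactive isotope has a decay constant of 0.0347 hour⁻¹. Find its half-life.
t½ = ln(2)/λ = 19.98 hours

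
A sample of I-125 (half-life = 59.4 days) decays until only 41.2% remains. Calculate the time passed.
t = t½ × log₂(N₀/N) = 75.99 days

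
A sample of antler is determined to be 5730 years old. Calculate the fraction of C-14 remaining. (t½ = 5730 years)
N/N₀ = (1/2)^(t/t½) = 0.5 = 50%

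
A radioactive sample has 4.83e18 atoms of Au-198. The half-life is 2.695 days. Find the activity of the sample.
A = λN = 1.242e18 decays/day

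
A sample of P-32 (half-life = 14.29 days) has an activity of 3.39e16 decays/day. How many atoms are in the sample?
N = A/λ = 6.989e17 atoms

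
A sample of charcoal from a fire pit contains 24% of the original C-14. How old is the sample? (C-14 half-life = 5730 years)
Age = t½ × log₂(1/ratio) = 11800 years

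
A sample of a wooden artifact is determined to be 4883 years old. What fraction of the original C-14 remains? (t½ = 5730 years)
N/N₀ = (1/2)^(t/t½) = 0.5539 = 55.4%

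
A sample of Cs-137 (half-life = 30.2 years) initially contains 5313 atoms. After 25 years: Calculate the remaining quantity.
N = N₀(1/2)^(t/t½) = 2993 atoms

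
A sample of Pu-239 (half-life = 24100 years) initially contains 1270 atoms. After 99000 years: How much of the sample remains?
N = N₀(1/2)^(t/t½) = 73.66 atoms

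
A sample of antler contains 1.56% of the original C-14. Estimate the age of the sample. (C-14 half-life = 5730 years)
Age = t½ × log₂(1/ratio) = 34390 years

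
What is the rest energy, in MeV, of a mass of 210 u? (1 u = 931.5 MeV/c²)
E = mc² = 1.956e5 MeV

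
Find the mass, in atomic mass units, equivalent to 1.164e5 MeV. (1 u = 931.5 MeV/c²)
m = E/c² = 125 u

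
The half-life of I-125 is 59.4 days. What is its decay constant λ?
λ = ln(2)/t½ = 0.01167 day⁻¹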